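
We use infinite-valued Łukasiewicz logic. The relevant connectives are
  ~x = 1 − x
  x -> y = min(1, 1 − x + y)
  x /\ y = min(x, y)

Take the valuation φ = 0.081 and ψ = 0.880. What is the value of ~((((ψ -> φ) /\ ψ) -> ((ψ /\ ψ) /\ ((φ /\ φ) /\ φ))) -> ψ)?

ψ -> φ = min(1, 1 − 0.880 + 0.081) = min(1, 0.201) = 0.201
(ψ -> φ) /\ ψ = min(0.201, 0.880) = 0.201
ψ /\ ψ = min(0.880, 0.880) = 0.880
φ /\ φ = min(0.081, 0.081) = 0.081
(φ /\ φ) /\ φ = min(0.081, 0.081) = 0.081
(ψ /\ ψ) /\ ((φ /\ φ) /\ φ) = min(0.880, 0.081) = 0.081
((ψ -> φ) /\ ψ) -> ((ψ /\ ψ) /\ ((φ /\ φ) /\ φ)) = min(1, 1 − 0.201 + 0.081) = min(1, 0.880) = 0.880
(((ψ -> φ) /\ ψ) -> ((ψ /\ ψ) /\ ((φ /\ φ) /\ φ))) -> ψ = min(1, 1 − 0.880 + 0.880) = min(1, 1.000) = 1.000
~((((ψ -> φ) /\ ψ) -> ((ψ /\ ψ) /\ ((φ /\ φ) /\ φ))) -> ψ) = 1 − 1.000 = 0.000

0.000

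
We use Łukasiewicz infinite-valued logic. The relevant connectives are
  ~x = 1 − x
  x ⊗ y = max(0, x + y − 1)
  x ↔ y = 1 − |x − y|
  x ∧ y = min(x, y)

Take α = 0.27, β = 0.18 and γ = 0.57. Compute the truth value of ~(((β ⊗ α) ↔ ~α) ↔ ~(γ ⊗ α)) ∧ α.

β ⊗ α = max(0, 0.18 + 0.27 − 1) = max(0, -0.55) = 0.00
~α = 1 − 0.27 = 0.73
(β ⊗ α) ↔ ~α = 1 − |0.00 − 0.73| = 1 − 0.73 = 0.27
γ ⊗ α = max(0, 0.57 + 0.27 − 1) = max(0, -0.16) = 0.00
~(γ ⊗ α) = 1 − 0.00 = 1.00
((β ⊗ α) ↔ ~α) ↔ ~(γ ⊗ α) = 1 − |0.27 − 1.00| = 1 − 0.73 = 0.27
~(((β ⊗ α) ↔ ~α) ↔ ~(γ ⊗ α)) = 1 − 0.27 = 0.73
~(((β ⊗ α) ↔ ~α) ↔ ~(γ ⊗ α)) ∧ α = min(0.73, 0.27) = 0.27

0.27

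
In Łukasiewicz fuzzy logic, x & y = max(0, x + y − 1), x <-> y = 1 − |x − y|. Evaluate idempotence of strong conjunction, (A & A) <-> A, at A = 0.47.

A & A = max(0, 0.47 + 0.47 − 1) = max(0, -0.06) = 0.00
(A & A) <-> A = 1 − |0.00 − 0.47| = 1 − 0.47 = 0.53
(The value 0.53 < 1 shows this instance is not satisfied; fails in Ł∞ since a ⊗ a = max(0, 2a−1) ≠ a in general.)

0.53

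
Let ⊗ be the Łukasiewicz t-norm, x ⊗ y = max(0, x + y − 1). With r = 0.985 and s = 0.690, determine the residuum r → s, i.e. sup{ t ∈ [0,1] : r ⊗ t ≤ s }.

0.705

The residuum of the Łukasiewicz t-norm gives the supremum: min(1, 1 − 0.985 + 0.690).
1 − 0.985 + 0.690 = 0.705, so t = min(1, 0.705) = 0.705.
Check: 0.985 ⊗ 0.705 = max(0, 0.690) = 0.690 ≤ 0.690.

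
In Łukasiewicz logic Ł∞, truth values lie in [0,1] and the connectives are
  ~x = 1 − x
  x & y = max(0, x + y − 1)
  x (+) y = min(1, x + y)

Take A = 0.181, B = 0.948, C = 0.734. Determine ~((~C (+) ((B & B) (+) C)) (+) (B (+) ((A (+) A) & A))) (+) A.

~C = 1 − 0.734 = 0.266
B & B = max(0, 0.948 + 0.948 − 1) = max(0, 0.896) = 0.896
(B & B) (+) C = min(1, 0.896 + 0.734) = min(1, 1.630) = 1.000
~C (+) ((B & B) (+) C) = min(1, 0.266 + 1.000) = min(1, 1.266) = 1.000
A (+) A = min(1, 0.181 + 0.181) = min(1, 0.362) = 0.362
(A (+) A) & A = max(0, 0.362 + 0.181 − 1) = max(0, -0.457) = 0.000
B (+) ((A (+) A) & A) = min(1, 0.948 + 0.000) = min(1, 0.948) = 0.948
(~C (+) ((B & B) (+) C)) (+) (B (+) ((A (+) A) & A)) = min(1, 1.000 + 0.948) = min(1, 1.948) = 1.000
~((~C (+) ((B & B) (+) C)) (+) (B (+) ((A (+) A) & A))) = 1 − 1.000 = 0.000
~((~C (+) ((B & B) (+) C)) (+) (B (+) ((A (+) A) & A))) (+) A = min(1, 0.000 + 0.181) = min(1, 0.181) = 0.181

0.181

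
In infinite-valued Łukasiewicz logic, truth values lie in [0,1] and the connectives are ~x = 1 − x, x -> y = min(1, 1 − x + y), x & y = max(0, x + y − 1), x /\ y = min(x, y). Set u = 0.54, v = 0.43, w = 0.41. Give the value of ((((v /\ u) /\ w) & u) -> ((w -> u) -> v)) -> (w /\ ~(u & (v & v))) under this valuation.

0.41

v /\ u = min(0.43, 0.54) = 0.43
(v /\ u) /\ w = min(0.43, 0.41) = 0.41
((v /\ u) /\ w) & u = max(0, 0.41 + 0.54 − 1) = max(0, -0.05) = 0.00
w -> u = min(1, 1 − 0.41 + 0.54) = min(1, 1.13) = 1.00
(w -> u) -> v = min(1, 1 − 1.00 + 0.43) = min(1, 0.43) = 0.43
(((v /\ u) /\ w) & u) -> ((w -> u) -> v) = min(1, 1 − 0.00 + 0.43) = min(1, 1.43) = 1.00
v & v = max(0, 0.43 + 0.43 − 1) = max(0, -0.14) = 0.00
u & (v & v) = max(0, 0.54 + 0.00 − 1) = max(0, -0.46) = 0.00
~(u & (v & v)) = 1 − 0.00 = 1.00
w /\ ~(u & (v & v)) = min(0.41, 1.00) = 0.41
((((v /\ u) /\ w) & u) -> ((w -> u) -> v)) -> (w /\ ~(u & (v & v))) = min(1, 1 − 1.00 + 0.41) = min(1, 0.41) = 0.41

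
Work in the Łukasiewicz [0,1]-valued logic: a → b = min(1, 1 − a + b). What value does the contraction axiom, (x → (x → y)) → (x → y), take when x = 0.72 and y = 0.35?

x → y = min(1, 1 − 0.72 + 0.35) = min(1, 0.63) = 0.63
x → (x → y) = min(1, 1 − 0.72 + 0.63) = min(1, 0.91) = 0.91
(x → (x → y)) → (x → y) = min(1, 1 − 0.91 + 0.63) = min(1, 0.72) = 0.72
(The value 0.72 < 1 shows this instance is not satisfied; fails in Ł∞ (the t-norm is not idempotent).)

0.72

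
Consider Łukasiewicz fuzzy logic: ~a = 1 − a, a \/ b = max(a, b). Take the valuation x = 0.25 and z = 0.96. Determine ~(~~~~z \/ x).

0.04

~z = 1 − 0.96 = 0.04
~~z = 1 − 0.04 = 0.96
~~~z = 1 − 0.96 = 0.04
~~~~z = 1 − 0.04 = 0.96
~~~~z \/ x = max(0.96, 0.25) = 0.96
~(~~~~z \/ x) = 1 − 0.96 = 0.04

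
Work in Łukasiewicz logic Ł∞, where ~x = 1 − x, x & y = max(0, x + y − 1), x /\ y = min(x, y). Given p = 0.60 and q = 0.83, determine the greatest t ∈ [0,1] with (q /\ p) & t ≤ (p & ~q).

q /\ p = min(0.83, 0.60) = 0.60
So the left factor is q /\ p = 0.60.
~q = 1 − 0.83 = 0.17
p & ~q = max(0, 0.60 + 0.17 − 1) = max(0, -0.23) = 0.00
So the right-hand bound is p & ~q = 0.00.
The residuum of the Łukasiewicz t-norm gives the supremum: min(1, 1 − 0.60 + 0.00).
1 − 0.60 + 0.00 = 0.40, so t = min(1, 0.40) = 0.40.
Check: 0.60 & 0.40 = max(0, 0.00) = 0.00 ≤ 0.00.

0.40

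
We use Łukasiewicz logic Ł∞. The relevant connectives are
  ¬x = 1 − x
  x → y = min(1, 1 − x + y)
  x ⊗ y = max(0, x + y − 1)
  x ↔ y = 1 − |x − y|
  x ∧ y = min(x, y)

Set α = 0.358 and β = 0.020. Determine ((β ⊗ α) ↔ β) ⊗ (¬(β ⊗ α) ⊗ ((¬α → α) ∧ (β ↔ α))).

0.642

β ⊗ α = max(0, 0.020 + 0.358 − 1) = max(0, -0.622) = 0.000
(β ⊗ α) ↔ β = 1 − |0.000 − 0.020| = 1 − 0.020 = 0.980
¬(β ⊗ α) = 1 − 0.000 = 1.000
¬α = 1 − 0.358 = 0.642
¬α → α = min(1, 1 − 0.642 + 0.358) = min(1, 0.716) = 0.716
β ↔ α = 1 − |0.020 − 0.358| = 1 − 0.338 = 0.662
(¬α → α) ∧ (β ↔ α) = min(0.716, 0.662) = 0.662
¬(β ⊗ α) ⊗ ((¬α → α) ∧ (β ↔ α)) = max(0, 1.000 + 0.662 − 1) = max(0, 0.662) = 0.662
((β ⊗ α) ↔ β) ⊗ (¬(β ⊗ α) ⊗ ((¬α → α) ∧ (β ↔ α))) = max(0, 0.980 + 0.662 − 1) = max(0, 0.642) = 0.642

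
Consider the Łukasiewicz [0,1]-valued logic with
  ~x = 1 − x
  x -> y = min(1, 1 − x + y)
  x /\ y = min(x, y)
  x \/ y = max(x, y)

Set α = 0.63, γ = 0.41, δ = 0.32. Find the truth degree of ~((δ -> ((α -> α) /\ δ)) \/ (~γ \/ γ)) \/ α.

α -> α = min(1, 1 − 0.63 + 0.63) = min(1, 1.00) = 1.00
(α -> α) /\ δ = min(1.00, 0.32) = 0.32
δ -> ((α -> α) /\ δ) = min(1, 1 − 0.32 + 0.32) = min(1, 1.00) = 1.00
~γ = 1 − 0.41 = 0.59
~γ \/ γ = max(0.59, 0.41) = 0.59
(δ -> ((α -> α) /\ δ)) \/ (~γ \/ γ) = max(1.00, 0.59) = 1.00
~((δ -> ((α -> α) /\ δ)) \/ (~γ \/ γ)) = 1 − 1.00 = 0.00
~((δ -> ((α -> α) /\ δ)) \/ (~γ \/ γ)) \/ α = max(0.00, 0.63) = 0.63

0.63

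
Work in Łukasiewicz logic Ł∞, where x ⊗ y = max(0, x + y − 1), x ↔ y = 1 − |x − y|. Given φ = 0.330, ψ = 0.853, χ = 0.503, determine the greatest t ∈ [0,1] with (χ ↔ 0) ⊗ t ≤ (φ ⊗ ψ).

0.686

χ ↔ 0 = 1 − |0.503 − 0.000| = 1 − 0.503 = 0.497
So the left factor is χ ↔ 0 = 0.497.
φ ⊗ ψ = max(0, 0.330 + 0.853 − 1) = max(0, 0.183) = 0.183
So the right-hand bound is φ ⊗ ψ = 0.183.
The residuum of the Łukasiewicz t-norm gives the supremum: min(1, 1 − 0.497 + 0.183).
1 − 0.497 + 0.183 = 0.686, so t = min(1, 0.686) = 0.686.
Check: 0.497 ⊗ 0.686 = max(0, 0.183) = 0.183 ≤ 0.183.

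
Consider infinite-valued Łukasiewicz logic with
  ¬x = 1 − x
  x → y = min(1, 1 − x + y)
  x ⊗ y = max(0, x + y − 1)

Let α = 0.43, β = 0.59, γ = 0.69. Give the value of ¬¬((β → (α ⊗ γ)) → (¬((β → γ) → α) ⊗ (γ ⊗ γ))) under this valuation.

α ⊗ γ = max(0, 0.43 + 0.69 − 1) = max(0, 0.12) = 0.12
β → (α ⊗ γ) = min(1, 1 − 0.59 + 0.12) = min(1, 0.53) = 0.53
β → γ = min(1, 1 − 0.59 + 0.69) = min(1, 1.10) = 1.00
(β → γ) → α = min(1, 1 − 1.00 + 0.43) = min(1, 0.43) = 0.43
¬((β → γ) → α) = 1 − 0.43 = 0.57
γ ⊗ γ = max(0, 0.69 + 0.69 − 1) = max(0, 0.38) = 0.38
¬((β → γ) → α) ⊗ (γ ⊗ γ) = max(0, 0.57 + 0.38 − 1) = max(0, -0.05) = 0.00
(β → (α ⊗ γ)) → (¬((β → γ) → α) ⊗ (γ ⊗ γ)) = min(1, 1 − 0.53 + 0.00) = min(1, 0.47) = 0.47
¬((β → (α ⊗ γ)) → (¬((β → γ) → α) ⊗ (γ ⊗ γ))) = 1 − 0.47 = 0.53
¬¬((β → (α ⊗ γ)) → (¬((β → γ) → α) ⊗ (γ ⊗ γ))) = 1 − 0.53 = 0.47

0.47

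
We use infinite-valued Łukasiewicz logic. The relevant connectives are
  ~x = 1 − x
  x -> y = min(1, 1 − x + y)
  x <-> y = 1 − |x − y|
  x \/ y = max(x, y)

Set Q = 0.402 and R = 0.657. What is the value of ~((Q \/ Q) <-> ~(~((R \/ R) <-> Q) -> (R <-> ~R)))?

0.402

Q \/ Q = max(0.402, 0.402) = 0.402
R \/ R = max(0.657, 0.657) = 0.657
(R \/ R) <-> Q = 1 − |0.657 − 0.402| = 1 − 0.255 = 0.745
~((R \/ R) <-> Q) = 1 − 0.745 = 0.255
~R = 1 − 0.657 = 0.343
R <-> ~R = 1 − |0.657 − 0.343| = 1 − 0.314 = 0.686
~((R \/ R) <-> Q) -> (R <-> ~R) = min(1, 1 − 0.255 + 0.686) = min(1, 1.431) = 1.000
~(~((R \/ R) <-> Q) -> (R <-> ~R)) = 1 − 1.000 = 0.000
(Q \/ Q) <-> ~(~((R \/ R) <-> Q) -> (R <-> ~R)) = 1 − |0.402 − 0.000| = 1 − 0.402 = 0.598
~((Q \/ Q) <-> ~(~((R \/ R) <-> Q) -> (R <-> ~R))) = 1 − 0.598 = 0.402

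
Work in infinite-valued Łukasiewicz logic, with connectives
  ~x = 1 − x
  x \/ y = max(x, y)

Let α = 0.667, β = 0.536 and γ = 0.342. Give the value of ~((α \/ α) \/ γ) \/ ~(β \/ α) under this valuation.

α \/ α = max(0.667, 0.667) = 0.667
(α \/ α) \/ γ = max(0.667, 0.342) = 0.667
~((α \/ α) \/ γ) = 1 − 0.667 = 0.333
β \/ α = max(0.536, 0.667) = 0.667
~(β \/ α) = 1 − 0.667 = 0.333
~((α \/ α) \/ γ) \/ ~(β \/ α) = max(0.333, 0.333) = 0.333

0.333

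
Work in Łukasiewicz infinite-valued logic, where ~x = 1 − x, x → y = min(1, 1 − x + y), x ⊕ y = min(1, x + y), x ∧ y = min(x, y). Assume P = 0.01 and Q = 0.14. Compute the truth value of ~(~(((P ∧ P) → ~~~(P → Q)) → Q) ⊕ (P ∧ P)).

0.14

P ∧ P = min(0.01, 0.01) = 0.01
P → Q = min(1, 1 − 0.01 + 0.14) = min(1, 1.13) = 1.00
~(P → Q) = 1 − 1.00 = 0.00
~~(P → Q) = 1 − 0.00 = 1.00
~~~(P → Q) = 1 − 1.00 = 0.00
(P ∧ P) → ~~~(P → Q) = min(1, 1 − 0.01 + 0.00) = min(1, 0.99) = 0.99
((P ∧ P) → ~~~(P → Q)) → Q = min(1, 1 − 0.99 + 0.14) = min(1, 0.15) = 0.15
~(((P ∧ P) → ~~~(P → Q)) → Q) = 1 − 0.15 = 0.85
~(((P ∧ P) → ~~~(P → Q)) → Q) ⊕ (P ∧ P) = min(1, 0.85 + 0.01) = min(1, 0.86) = 0.86
~(~(((P ∧ P) → ~~~(P → Q)) → Q) ⊕ (P ∧ P)) = 1 − 0.86 = 0.14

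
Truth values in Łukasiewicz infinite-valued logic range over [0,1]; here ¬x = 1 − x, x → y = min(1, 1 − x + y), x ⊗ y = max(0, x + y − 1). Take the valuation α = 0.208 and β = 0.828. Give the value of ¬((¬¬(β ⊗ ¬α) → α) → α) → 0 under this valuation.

¬α = 1 − 0.208 = 0.792
β ⊗ ¬α = max(0, 0.828 + 0.792 − 1) = max(0, 0.620) = 0.620
¬(β ⊗ ¬α) = 1 − 0.620 = 0.380
¬¬(β ⊗ ¬α) = 1 − 0.380 = 0.620
¬¬(β ⊗ ¬α) → α = min(1, 1 − 0.620 + 0.208) = min(1, 0.588) = 0.588
(¬¬(β ⊗ ¬α) → α) → α = min(1, 1 − 0.588 + 0.208) = min(1, 0.620) = 0.620
¬((¬¬(β ⊗ ¬α) → α) → α) = 1 − 0.620 = 0.380
¬((¬¬(β ⊗ ¬α) → α) → α) → 0 = min(1, 1 − 0.380 + 0.000) = min(1, 0.620) = 0.620

0.620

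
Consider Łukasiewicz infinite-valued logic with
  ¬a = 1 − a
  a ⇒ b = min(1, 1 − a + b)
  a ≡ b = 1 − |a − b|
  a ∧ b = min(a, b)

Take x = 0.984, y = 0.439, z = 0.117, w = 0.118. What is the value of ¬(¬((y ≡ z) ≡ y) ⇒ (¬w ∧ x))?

0.000

y ≡ z = 1 − |0.439 − 0.117| = 1 − 0.322 = 0.678
(y ≡ z) ≡ y = 1 − |0.678 − 0.439| = 1 − 0.239 = 0.761
¬((y ≡ z) ≡ y) = 1 − 0.761 = 0.239
¬w = 1 − 0.118 = 0.882
¬w ∧ x = min(0.882, 0.984) = 0.882
¬((y ≡ z) ≡ y) ⇒ (¬w ∧ x) = min(1, 1 − 0.239 + 0.882) = min(1, 1.643) = 1.000
¬(¬((y ≡ z) ≡ y) ⇒ (¬w ∧ x)) = 1 − 1.000 = 0.000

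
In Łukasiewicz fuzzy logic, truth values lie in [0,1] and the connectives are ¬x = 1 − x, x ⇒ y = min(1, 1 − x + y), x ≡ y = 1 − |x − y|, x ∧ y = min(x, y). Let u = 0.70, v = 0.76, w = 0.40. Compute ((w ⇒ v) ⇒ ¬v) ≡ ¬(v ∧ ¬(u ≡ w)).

0.54

w ⇒ v = min(1, 1 − 0.40 + 0.76) = min(1, 1.36) = 1.00
¬v = 1 − 0.76 = 0.24
(w ⇒ v) ⇒ ¬v = min(1, 1 − 1.00 + 0.24) = min(1, 0.24) = 0.24
u ≡ w = 1 − |0.70 − 0.40| = 1 − 0.30 = 0.70
¬(u ≡ w) = 1 − 0.70 = 0.30
v ∧ ¬(u ≡ w) = min(0.76, 0.30) = 0.30
¬(v ∧ ¬(u ≡ w)) = 1 − 0.30 = 0.70
((w ⇒ v) ⇒ ¬v) ≡ ¬(v ∧ ¬(u ≡ w)) = 1 − |0.24 − 0.70| = 1 − 0.46 = 0.54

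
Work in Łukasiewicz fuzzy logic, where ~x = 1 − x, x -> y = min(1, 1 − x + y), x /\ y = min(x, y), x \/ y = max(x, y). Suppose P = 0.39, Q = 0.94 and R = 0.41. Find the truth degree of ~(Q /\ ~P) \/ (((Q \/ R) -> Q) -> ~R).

~P = 1 − 0.39 = 0.61
Q /\ ~P = min(0.94, 0.61) = 0.61
~(Q /\ ~P) = 1 − 0.61 = 0.39
Q \/ R = max(0.94, 0.41) = 0.94
(Q \/ R) -> Q = min(1, 1 − 0.94 + 0.94) = min(1, 1.00) = 1.00
~R = 1 − 0.41 = 0.59
((Q \/ R) -> Q) -> ~R = min(1, 1 − 1.00 + 0.59) = min(1, 0.59) = 0.59
~(Q /\ ~P) \/ (((Q \/ R) -> Q) -> ~R) = max(0.39, 0.59) = 0.59

0.59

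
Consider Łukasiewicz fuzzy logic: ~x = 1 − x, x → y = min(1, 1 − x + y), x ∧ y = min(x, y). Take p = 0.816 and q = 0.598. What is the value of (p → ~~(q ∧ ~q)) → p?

~q = 1 − 0.598 = 0.402
q ∧ ~q = min(0.598, 0.402) = 0.402
~(q ∧ ~q) = 1 − 0.402 = 0.598
~~(q ∧ ~q) = 1 − 0.598 = 0.402
p → ~~(q ∧ ~q) = min(1, 1 − 0.816 + 0.402) = min(1, 0.586) = 0.586
(p → ~~(q ∧ ~q)) → p = min(1, 1 − 0.586 + 0.816) = min(1, 1.230) = 1.000

1.000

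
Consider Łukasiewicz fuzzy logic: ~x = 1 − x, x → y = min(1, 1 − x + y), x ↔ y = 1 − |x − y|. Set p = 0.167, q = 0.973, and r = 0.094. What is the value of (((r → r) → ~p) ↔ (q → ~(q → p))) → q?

0.973

r → r = min(1, 1 − 0.094 + 0.094) = min(1, 1.000) = 1.000
~p = 1 − 0.167 = 0.833
(r → r) → ~p = min(1, 1 − 1.000 + 0.833) = min(1, 0.833) = 0.833
q → p = min(1, 1 − 0.973 + 0.167) = min(1, 0.194) = 0.194
~(q → p) = 1 − 0.194 = 0.806
q → ~(q → p) = min(1, 1 − 0.973 + 0.806) = min(1, 0.833) = 0.833
((r → r) → ~p) ↔ (q → ~(q → p)) = 1 − |0.833 − 0.833| = 1 − 0.000 = 1.000
(((r → r) → ~p) ↔ (q → ~(q → p))) → q = min(1, 1 − 1.000 + 0.973) = min(1, 0.973) = 0.973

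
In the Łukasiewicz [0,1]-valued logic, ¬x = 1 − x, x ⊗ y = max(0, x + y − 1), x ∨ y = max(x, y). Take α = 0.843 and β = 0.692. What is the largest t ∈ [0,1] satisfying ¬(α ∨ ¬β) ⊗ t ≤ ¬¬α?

¬β = 1 − 0.692 = 0.308
α ∨ ¬β = max(0.843, 0.308) = 0.843
¬(α ∨ ¬β) = 1 − 0.843 = 0.157
So the left factor is ¬(α ∨ ¬β) = 0.157.
¬α = 1 − 0.843 = 0.157
¬¬α = 1 − 0.157 = 0.843
So the right-hand bound is ¬¬α = 0.843.
The residuum of the Łukasiewicz t-norm gives the supremum: min(1, 1 − 0.157 + 0.843).
1 − 0.157 + 0.843 = 1.686, so t = min(1, 1.686) = 1.000.
Check: 0.157 ⊗ 1.000 = max(0, 0.157) = 0.157 ≤ 0.843.

1.000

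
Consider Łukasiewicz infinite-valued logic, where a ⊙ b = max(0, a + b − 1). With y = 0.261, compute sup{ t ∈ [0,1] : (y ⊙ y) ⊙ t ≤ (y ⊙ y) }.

y ⊙ y = max(0, 0.261 + 0.261 − 1) = max(0, -0.478) = 0.000
So the left factor is y ⊙ y = 0.000.
So the right-hand bound is y ⊙ y = 0.000.
The residuum of the Łukasiewicz t-norm gives the supremum: min(1, 1 − 0.000 + 0.000).
1 − 0.000 + 0.000 = 1.000, so t = min(1, 1.000) = 1.000.
Check: 0.000 ⊙ 1.000 = max(0, 0.000) = 0.000 ≤ 0.000.

1.000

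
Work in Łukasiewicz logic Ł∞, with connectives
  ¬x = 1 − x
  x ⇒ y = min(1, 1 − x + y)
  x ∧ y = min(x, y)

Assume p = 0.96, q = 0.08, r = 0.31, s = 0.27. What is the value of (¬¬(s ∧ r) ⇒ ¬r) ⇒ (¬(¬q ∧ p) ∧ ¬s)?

s ∧ r = min(0.27, 0.31) = 0.27
¬(s ∧ r) = 1 − 0.27 = 0.73
¬¬(s ∧ r) = 1 − 0.73 = 0.27
¬r = 1 − 0.31 = 0.69
¬¬(s ∧ r) ⇒ ¬r = min(1, 1 − 0.27 + 0.69) = min(1, 1.42) = 1.00
¬q = 1 − 0.08 = 0.92
¬q ∧ p = min(0.92, 0.96) = 0.92
¬(¬q ∧ p) = 1 − 0.92 = 0.08
¬s = 1 − 0.27 = 0.73
¬(¬q ∧ p) ∧ ¬s = min(0.08, 0.73) = 0.08
(¬¬(s ∧ r) ⇒ ¬r) ⇒ (¬(¬q ∧ p) ∧ ¬s) = min(1, 1 − 1.00 + 0.08) = min(1, 0.08) = 0.08

0.08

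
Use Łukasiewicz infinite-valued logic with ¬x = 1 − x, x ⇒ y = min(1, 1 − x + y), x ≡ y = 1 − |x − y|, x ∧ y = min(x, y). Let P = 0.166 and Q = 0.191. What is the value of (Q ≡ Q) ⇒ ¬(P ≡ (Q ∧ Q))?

Q ≡ Q = 1 − |0.191 − 0.191| = 1 − 0.000 = 1.000
Q ∧ Q = min(0.191, 0.191) = 0.191
P ≡ (Q ∧ Q) = 1 − |0.166 − 0.191| = 1 − 0.025 = 0.975
¬(P ≡ (Q ∧ Q)) = 1 − 0.975 = 0.025
(Q ≡ Q) ⇒ ¬(P ≡ (Q ∧ Q)) = min(1, 1 − 1.000 + 0.025) = min(1, 0.025) = 0.025

0.025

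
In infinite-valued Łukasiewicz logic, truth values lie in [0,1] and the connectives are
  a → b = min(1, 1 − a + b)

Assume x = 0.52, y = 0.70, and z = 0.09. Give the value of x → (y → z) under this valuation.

y → z = min(1, 1 − 0.70 + 0.09) = min(1, 0.39) = 0.39
x → (y → z) = min(1, 1 − 0.52 + 0.39) = min(1, 0.87) = 0.87

0.87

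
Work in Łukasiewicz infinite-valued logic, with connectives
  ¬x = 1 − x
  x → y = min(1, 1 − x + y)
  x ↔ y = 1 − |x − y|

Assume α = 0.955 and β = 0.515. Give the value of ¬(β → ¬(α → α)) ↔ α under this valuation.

α → α = min(1, 1 − 0.955 + 0.955) = min(1, 1.000) = 1.000
¬(α → α) = 1 − 1.000 = 0.000
β → ¬(α → α) = min(1, 1 − 0.515 + 0.000) = min(1, 0.485) = 0.485
¬(β → ¬(α → α)) = 1 − 0.485 = 0.515
¬(β → ¬(α → α)) ↔ α = 1 − |0.515 − 0.955| = 1 − 0.440 = 0.560

0.560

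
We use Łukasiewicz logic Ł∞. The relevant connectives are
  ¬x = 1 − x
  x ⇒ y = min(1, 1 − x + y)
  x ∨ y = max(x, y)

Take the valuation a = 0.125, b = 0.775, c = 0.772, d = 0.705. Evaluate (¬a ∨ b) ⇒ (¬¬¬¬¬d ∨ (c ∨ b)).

¬a = 1 − 0.125 = 0.875
¬a ∨ b = max(0.875, 0.775) = 0.875
¬d = 1 − 0.705 = 0.295
¬¬d = 1 − 0.295 = 0.705
¬¬¬d = 1 − 0.705 = 0.295
¬¬¬¬d = 1 − 0.295 = 0.705
¬¬¬¬¬d = 1 − 0.705 = 0.295
c ∨ b = max(0.772, 0.775) = 0.775
¬¬¬¬¬d ∨ (c ∨ b) = max(0.295, 0.775) = 0.775
(¬a ∨ b) ⇒ (¬¬¬¬¬d ∨ (c ∨ b)) = min(1, 1 − 0.875 + 0.775) = min(1, 0.900) = 0.900

0.900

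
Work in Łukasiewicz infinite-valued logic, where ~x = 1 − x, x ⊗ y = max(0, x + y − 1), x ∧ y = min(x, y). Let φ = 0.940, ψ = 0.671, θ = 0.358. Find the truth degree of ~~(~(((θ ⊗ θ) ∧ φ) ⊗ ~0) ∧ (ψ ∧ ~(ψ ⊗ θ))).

0.671

θ ⊗ θ = max(0, 0.358 + 0.358 − 1) = max(0, -0.284) = 0.000
(θ ⊗ θ) ∧ φ = min(0.000, 0.940) = 0.000
~0 = 1 − 0.000 = 1.000
((θ ⊗ θ) ∧ φ) ⊗ ~0 = max(0, 0.000 + 1.000 − 1) = max(0, 0.000) = 0.000
~(((θ ⊗ θ) ∧ φ) ⊗ ~0) = 1 − 0.000 = 1.000
ψ ⊗ θ = max(0, 0.671 + 0.358 − 1) = max(0, 0.029) = 0.029
~(ψ ⊗ θ) = 1 − 0.029 = 0.971
ψ ∧ ~(ψ ⊗ θ) = min(0.671, 0.971) = 0.671
~(((θ ⊗ θ) ∧ φ) ⊗ ~0) ∧ (ψ ∧ ~(ψ ⊗ θ)) = min(1.000, 0.671) = 0.671
~(~(((θ ⊗ θ) ∧ φ) ⊗ ~0) ∧ (ψ ∧ ~(ψ ⊗ θ))) = 1 − 0.671 = 0.329
~~(~(((θ ⊗ θ) ∧ φ) ⊗ ~0) ∧ (ψ ∧ ~(ψ ⊗ θ))) = 1 − 0.329 = 0.671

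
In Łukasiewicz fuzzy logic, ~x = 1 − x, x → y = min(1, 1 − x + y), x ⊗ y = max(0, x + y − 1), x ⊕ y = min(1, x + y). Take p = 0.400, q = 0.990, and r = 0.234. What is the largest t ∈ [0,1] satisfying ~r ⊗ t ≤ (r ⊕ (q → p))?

~r = 1 − 0.234 = 0.766
So the left factor is ~r = 0.766.
q → p = min(1, 1 − 0.990 + 0.400) = min(1, 0.410) = 0.410
r ⊕ (q → p) = min(1, 0.234 + 0.410) = min(1, 0.644) = 0.644
So the right-hand bound is r ⊕ (q → p) = 0.644.
The residuum of the Łukasiewicz t-norm gives the supremum: min(1, 1 − 0.766 + 0.644).
1 − 0.766 + 0.644 = 0.878, so t = min(1, 0.878) = 0.878.
Check: 0.766 ⊗ 0.878 = max(0, 0.644) = 0.644 ≤ 0.644.

0.878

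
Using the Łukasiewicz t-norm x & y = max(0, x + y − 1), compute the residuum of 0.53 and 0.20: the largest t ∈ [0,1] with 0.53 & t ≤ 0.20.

The residuum of the Łukasiewicz t-norm gives the supremum: min(1, 1 − 0.53 + 0.20).
1 − 0.53 + 0.20 = 0.67, so t = min(1, 0.67) = 0.67.
Check: 0.53 & 0.67 = max(0, 0.20) = 0.20 ≤ 0.20.

0.67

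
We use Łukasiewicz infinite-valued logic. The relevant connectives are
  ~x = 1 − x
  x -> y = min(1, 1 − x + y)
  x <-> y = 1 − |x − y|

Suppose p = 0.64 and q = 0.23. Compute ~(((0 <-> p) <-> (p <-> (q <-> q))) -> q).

0.49

0 <-> p = 1 − |0.00 − 0.64| = 1 − 0.64 = 0.36
q <-> q = 1 − |0.23 − 0.23| = 1 − 0.00 = 1.00
p <-> (q <-> q) = 1 − |0.64 − 1.00| = 1 − 0.36 = 0.64
(0 <-> p) <-> (p <-> (q <-> q)) = 1 − |0.36 − 0.64| = 1 − 0.28 = 0.72
((0 <-> p) <-> (p <-> (q <-> q))) -> q = min(1, 1 − 0.72 + 0.23) = min(1, 0.51) = 0.51
~(((0 <-> p) <-> (p <-> (q <-> q))) -> q) = 1 − 0.51 = 0.49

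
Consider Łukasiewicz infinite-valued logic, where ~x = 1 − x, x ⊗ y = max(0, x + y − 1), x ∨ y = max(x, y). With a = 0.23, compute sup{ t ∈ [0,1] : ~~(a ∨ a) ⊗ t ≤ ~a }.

1.00

a ∨ a = max(0.23, 0.23) = 0.23
~(a ∨ a) = 1 − 0.23 = 0.77
~~(a ∨ a) = 1 − 0.77 = 0.23
So the left factor is ~~(a ∨ a) = 0.23.
~a = 1 − 0.23 = 0.77
So the right-hand bound is ~a = 0.77.
The residuum of the Łukasiewicz t-norm gives the supremum: min(1, 1 − 0.23 + 0.77).
1 − 0.23 + 0.77 = 1.54, so t = min(1, 1.54) = 1.00.
Check: 0.23 ⊗ 1.00 = max(0, 0.23) = 0.23 ≤ 0.77.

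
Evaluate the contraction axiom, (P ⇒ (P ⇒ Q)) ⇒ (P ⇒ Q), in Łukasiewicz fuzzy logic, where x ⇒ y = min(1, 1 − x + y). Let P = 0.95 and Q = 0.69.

P ⇒ Q = min(1, 1 − 0.95 + 0.69) = min(1, 0.74) = 0.74
P ⇒ (P ⇒ Q) = min(1, 1 − 0.95 + 0.74) = min(1, 0.79) = 0.79
(P ⇒ (P ⇒ Q)) ⇒ (P ⇒ Q) = min(1, 1 − 0.79 + 0.74) = min(1, 0.95) = 0.95
(The value 0.95 < 1 shows this instance is not satisfied; fails in Ł∞ (the t-norm is not idempotent).)

0.95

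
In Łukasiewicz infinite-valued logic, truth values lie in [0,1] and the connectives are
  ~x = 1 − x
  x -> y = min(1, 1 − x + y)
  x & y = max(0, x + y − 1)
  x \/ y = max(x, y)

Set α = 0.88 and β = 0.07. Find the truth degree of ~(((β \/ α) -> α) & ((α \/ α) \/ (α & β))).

0.12

β \/ α = max(0.07, 0.88) = 0.88
(β \/ α) -> α = min(1, 1 − 0.88 + 0.88) = min(1, 1.00) = 1.00
α \/ α = max(0.88, 0.88) = 0.88
α & β = max(0, 0.88 + 0.07 − 1) = max(0, -0.05) = 0.00
(α \/ α) \/ (α & β) = max(0.88, 0.00) = 0.88
((β \/ α) -> α) & ((α \/ α) \/ (α & β)) = max(0, 1.00 + 0.88 − 1) = max(0, 0.88) = 0.88
~(((β \/ α) -> α) & ((α \/ α) \/ (α & β))) = 1 − 0.88 = 0.12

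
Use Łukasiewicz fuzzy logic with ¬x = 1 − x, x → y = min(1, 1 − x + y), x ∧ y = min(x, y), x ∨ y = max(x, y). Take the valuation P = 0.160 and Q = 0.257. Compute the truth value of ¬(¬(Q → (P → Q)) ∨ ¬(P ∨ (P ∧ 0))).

P → Q = min(1, 1 − 0.160 + 0.257) = min(1, 1.097) = 1.000
Q → (P → Q) = min(1, 1 − 0.257 + 1.000) = min(1, 1.743) = 1.000
¬(Q → (P → Q)) = 1 − 1.000 = 0.000
P ∧ 0 = min(0.160, 0.000) = 0.000
P ∨ (P ∧ 0) = max(0.160, 0.000) = 0.160
¬(P ∨ (P ∧ 0)) = 1 − 0.160 = 0.840
¬(Q → (P → Q)) ∨ ¬(P ∨ (P ∧ 0)) = max(0.000, 0.840) = 0.840
¬(¬(Q → (P → Q)) ∨ ¬(P ∨ (P ∧ 0))) = 1 − 0.840 = 0.160

0.160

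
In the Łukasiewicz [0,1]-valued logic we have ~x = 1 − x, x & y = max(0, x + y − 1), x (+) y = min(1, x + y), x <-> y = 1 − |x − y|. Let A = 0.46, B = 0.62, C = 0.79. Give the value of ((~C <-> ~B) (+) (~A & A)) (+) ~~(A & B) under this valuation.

0.91

~C = 1 − 0.79 = 0.21
~B = 1 − 0.62 = 0.38
~C <-> ~B = 1 − |0.21 − 0.38| = 1 − 0.17 = 0.83
~A = 1 − 0.46 = 0.54
~A & A = max(0, 0.54 + 0.46 − 1) = max(0, 0.00) = 0.00
(~C <-> ~B) (+) (~A & A) = min(1, 0.83 + 0.00) = min(1, 0.83) = 0.83
A & B = max(0, 0.46 + 0.62 − 1) = max(0, 0.08) = 0.08
~(A & B) = 1 − 0.08 = 0.92
~~(A & B) = 1 − 0.92 = 0.08
((~C <-> ~B) (+) (~A & A)) (+) ~~(A & B) = min(1, 0.83 + 0.08) = min(1, 0.91) = 0.91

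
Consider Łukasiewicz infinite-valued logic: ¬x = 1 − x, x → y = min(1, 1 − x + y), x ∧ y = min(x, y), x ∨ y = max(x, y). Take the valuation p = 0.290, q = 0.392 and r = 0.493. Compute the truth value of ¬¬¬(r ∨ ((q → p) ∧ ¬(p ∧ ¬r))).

q → p = min(1, 1 − 0.392 + 0.290) = min(1, 0.898) = 0.898
¬r = 1 − 0.493 = 0.507
p ∧ ¬r = min(0.290, 0.507) = 0.290
¬(p ∧ ¬r) = 1 − 0.290 = 0.710
(q → p) ∧ ¬(p ∧ ¬r) = min(0.898, 0.710) = 0.710
r ∨ ((q → p) ∧ ¬(p ∧ ¬r)) = max(0.493, 0.710) = 0.710
¬(r ∨ ((q → p) ∧ ¬(p ∧ ¬r))) = 1 − 0.710 = 0.290
¬¬(r ∨ ((q → p) ∧ ¬(p ∧ ¬r))) = 1 − 0.290 = 0.710
¬¬¬(r ∨ ((q → p) ∧ ¬(p ∧ ¬r))) = 1 − 0.710 = 0.290

0.290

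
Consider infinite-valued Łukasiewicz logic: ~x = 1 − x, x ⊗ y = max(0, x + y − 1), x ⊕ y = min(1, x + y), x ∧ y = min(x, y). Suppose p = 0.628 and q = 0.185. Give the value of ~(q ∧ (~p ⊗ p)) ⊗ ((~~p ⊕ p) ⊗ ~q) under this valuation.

~p = 1 − 0.628 = 0.372
~p ⊗ p = max(0, 0.372 + 0.628 − 1) = max(0, 0.000) = 0.000
q ∧ (~p ⊗ p) = min(0.185, 0.000) = 0.000
~(q ∧ (~p ⊗ p)) = 1 − 0.000 = 1.000
~~p = 1 − 0.372 = 0.628
~~p ⊕ p = min(1, 0.628 + 0.628) = min(1, 1.256) = 1.000
~q = 1 − 0.185 = 0.815
(~~p ⊕ p) ⊗ ~q = max(0, 1.000 + 0.815 − 1) = max(0, 0.815) = 0.815
~(q ∧ (~p ⊗ p)) ⊗ ((~~p ⊕ p) ⊗ ~q) = max(0, 1.000 + 0.815 − 1) = max(0, 0.815) = 0.815

0.815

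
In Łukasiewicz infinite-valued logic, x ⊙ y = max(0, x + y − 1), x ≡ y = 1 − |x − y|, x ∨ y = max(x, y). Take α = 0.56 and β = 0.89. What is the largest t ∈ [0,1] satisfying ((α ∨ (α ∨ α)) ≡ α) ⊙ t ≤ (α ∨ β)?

α ∨ α = max(0.56, 0.56) = 0.56
α ∨ (α ∨ α) = max(0.56, 0.56) = 0.56
(α ∨ (α ∨ α)) ≡ α = 1 − |0.56 − 0.56| = 1 − 0.00 = 1.00
So the left factor is (α ∨ (α ∨ α)) ≡ α = 1.00.
α ∨ β = max(0.56, 0.89) = 0.89
So the right-hand bound is α ∨ β = 0.89.
The residuum of the Łukasiewicz t-norm gives the supremum: min(1, 1 − 1.00 + 0.89).
1 − 1.00 + 0.89 = 0.89, so t = min(1, 0.89) = 0.89.
Check: 1.00 ⊙ 0.89 = max(0, 0.89) = 0.89 ≤ 0.89.

0.89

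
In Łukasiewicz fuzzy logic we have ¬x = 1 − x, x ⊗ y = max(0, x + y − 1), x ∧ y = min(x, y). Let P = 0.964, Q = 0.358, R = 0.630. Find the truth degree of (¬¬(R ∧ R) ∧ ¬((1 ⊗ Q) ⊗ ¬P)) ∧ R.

0.630

R ∧ R = min(0.630, 0.630) = 0.630
¬(R ∧ R) = 1 − 0.630 = 0.370
¬¬(R ∧ R) = 1 − 0.370 = 0.630
1 ⊗ Q = max(0, 1.000 + 0.358 − 1) = max(0, 0.358) = 0.358
¬P = 1 − 0.964 = 0.036
(1 ⊗ Q) ⊗ ¬P = max(0, 0.358 + 0.036 − 1) = max(0, -0.606) = 0.000
¬((1 ⊗ Q) ⊗ ¬P) = 1 − 0.000 = 1.000
¬¬(R ∧ R) ∧ ¬((1 ⊗ Q) ⊗ ¬P) = min(0.630, 1.000) = 0.630
(¬¬(R ∧ R) ∧ ¬((1 ⊗ Q) ⊗ ¬P)) ∧ R = min(0.630, 0.630) = 0.630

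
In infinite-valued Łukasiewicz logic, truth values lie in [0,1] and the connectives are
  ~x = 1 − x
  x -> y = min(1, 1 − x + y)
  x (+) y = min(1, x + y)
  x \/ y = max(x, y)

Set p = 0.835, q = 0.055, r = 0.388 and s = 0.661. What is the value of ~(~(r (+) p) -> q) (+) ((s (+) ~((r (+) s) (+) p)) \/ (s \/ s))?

r (+) p = min(1, 0.388 + 0.835) = min(1, 1.223) = 1.000
~(r (+) p) = 1 − 1.000 = 0.000
~(r (+) p) -> q = min(1, 1 − 0.000 + 0.055) = min(1, 1.055) = 1.000
~(~(r (+) p) -> q) = 1 − 1.000 = 0.000
r (+) s = min(1, 0.388 + 0.661) = min(1, 1.049) = 1.000
(r (+) s) (+) p = min(1, 1.000 + 0.835) = min(1, 1.835) = 1.000
~((r (+) s) (+) p) = 1 − 1.000 = 0.000
s (+) ~((r (+) s) (+) p) = min(1, 0.661 + 0.000) = min(1, 0.661) = 0.661
s \/ s = max(0.661, 0.661) = 0.661
(s (+) ~((r (+) s) (+) p)) \/ (s \/ s) = max(0.661, 0.661) = 0.661
~(~(r (+) p) -> q) (+) ((s (+) ~((r (+) s) (+) p)) \/ (s \/ s)) = min(1, 0.000 + 0.661) = min(1, 0.661) = 0.661

0.661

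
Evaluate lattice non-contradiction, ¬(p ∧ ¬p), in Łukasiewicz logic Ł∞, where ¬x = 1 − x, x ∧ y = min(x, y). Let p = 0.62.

¬p = 1 − 0.62 = 0.38
p ∧ ¬p = min(0.62, 0.38) = 0.38
¬(p ∧ ¬p) = 1 − 0.38 = 0.62
(The value 0.62 < 1 shows this instance is not satisfied; not a Ł∞-tautology — its value is 1 − min(a, 1−a).)

0.62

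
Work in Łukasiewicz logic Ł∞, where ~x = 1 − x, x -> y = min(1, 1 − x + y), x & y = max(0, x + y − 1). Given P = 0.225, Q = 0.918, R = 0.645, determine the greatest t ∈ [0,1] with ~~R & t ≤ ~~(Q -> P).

~R = 1 − 0.645 = 0.355
~~R = 1 − 0.355 = 0.645
So the left factor is ~~R = 0.645.
Q -> P = min(1, 1 − 0.918 + 0.225) = min(1, 0.307) = 0.307
~(Q -> P) = 1 − 0.307 = 0.693
~~(Q -> P) = 1 − 0.693 = 0.307
So the right-hand bound is ~~(Q -> P) = 0.307.
The residuum of the Łukasiewicz t-norm gives the supremum: min(1, 1 − 0.645 + 0.307).
1 − 0.645 + 0.307 = 0.662, so t = min(1, 0.662) = 0.662.
Check: 0.645 & 0.662 = max(0, 0.307) = 0.307 ≤ 0.307.

0.662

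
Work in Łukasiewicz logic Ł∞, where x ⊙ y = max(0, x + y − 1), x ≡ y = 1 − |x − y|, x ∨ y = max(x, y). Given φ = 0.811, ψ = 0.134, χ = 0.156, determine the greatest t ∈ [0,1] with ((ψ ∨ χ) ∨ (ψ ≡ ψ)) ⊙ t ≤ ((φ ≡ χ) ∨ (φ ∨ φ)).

0.811

ψ ∨ χ = max(0.134, 0.156) = 0.156
ψ ≡ ψ = 1 − |0.134 − 0.134| = 1 − 0.000 = 1.000
(ψ ∨ χ) ∨ (ψ ≡ ψ) = max(0.156, 1.000) = 1.000
So the left factor is (ψ ∨ χ) ∨ (ψ ≡ ψ) = 1.000.
φ ≡ χ = 1 − |0.811 − 0.156| = 1 − 0.655 = 0.345
φ ∨ φ = max(0.811, 0.811) = 0.811
(φ ≡ χ) ∨ (φ ∨ φ) = max(0.345, 0.811) = 0.811
So the right-hand bound is (φ ≡ χ) ∨ (φ ∨ φ) = 0.811.
The residuum of the Łukasiewicz t-norm gives the supremum: min(1, 1 − 1.000 + 0.811).
1 − 1.000 + 0.811 = 0.811, so t = min(1, 0.811) = 0.811.
Check: 1.000 ⊙ 0.811 = max(0, 0.811) = 0.811 ≤ 0.811.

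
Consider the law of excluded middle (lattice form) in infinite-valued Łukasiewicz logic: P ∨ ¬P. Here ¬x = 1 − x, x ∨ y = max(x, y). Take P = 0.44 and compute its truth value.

0.56

¬P = 1 − 0.44 = 0.56
P ∨ ¬P = max(0.44, 0.56) = 0.56
(The value 0.56 < 1 shows this instance is not satisfied; not a Ł∞-tautology — its value is max(a, 1−a).)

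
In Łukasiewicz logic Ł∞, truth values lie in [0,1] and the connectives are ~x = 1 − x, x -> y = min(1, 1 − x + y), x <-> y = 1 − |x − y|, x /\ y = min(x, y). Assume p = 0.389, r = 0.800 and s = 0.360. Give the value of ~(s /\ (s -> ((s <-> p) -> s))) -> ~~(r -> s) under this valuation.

0.920

s <-> p = 1 − |0.360 − 0.389| = 1 − 0.029 = 0.971
(s <-> p) -> s = min(1, 1 − 0.971 + 0.360) = min(1, 0.389) = 0.389
s -> ((s <-> p) -> s) = min(1, 1 − 0.360 + 0.389) = min(1, 1.029) = 1.000
s /\ (s -> ((s <-> p) -> s)) = min(0.360, 1.000) = 0.360
~(s /\ (s -> ((s <-> p) -> s))) = 1 − 0.360 = 0.640
r -> s = min(1, 1 − 0.800 + 0.360) = min(1, 0.560) = 0.560
~(r -> s) = 1 − 0.560 = 0.440
~~(r -> s) = 1 − 0.440 = 0.560
~(s /\ (s -> ((s <-> p) -> s))) -> ~~(r -> s) = min(1, 1 − 0.640 + 0.560) = min(1, 0.920) = 0.920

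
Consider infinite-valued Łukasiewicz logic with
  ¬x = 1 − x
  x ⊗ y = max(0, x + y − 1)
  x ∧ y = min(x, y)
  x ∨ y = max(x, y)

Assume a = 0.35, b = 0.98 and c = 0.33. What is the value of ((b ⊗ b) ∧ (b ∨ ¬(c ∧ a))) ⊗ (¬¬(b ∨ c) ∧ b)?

b ⊗ b = max(0, 0.98 + 0.98 − 1) = max(0, 0.96) = 0.96
c ∧ a = min(0.33, 0.35) = 0.33
¬(c ∧ a) = 1 − 0.33 = 0.67
b ∨ ¬(c ∧ a) = max(0.98, 0.67) = 0.98
(b ⊗ b) ∧ (b ∨ ¬(c ∧ a)) = min(0.96, 0.98) = 0.96
b ∨ c = max(0.98, 0.33) = 0.98
¬(b ∨ c) = 1 − 0.98 = 0.02
¬¬(b ∨ c) = 1 − 0.02 = 0.98
¬¬(b ∨ c) ∧ b = min(0.98, 0.98) = 0.98
((b ⊗ b) ∧ (b ∨ ¬(c ∧ a))) ⊗ (¬¬(b ∨ c) ∧ b) = max(0, 0.96 + 0.98 − 1) = max(0, 0.94) = 0.94

0.94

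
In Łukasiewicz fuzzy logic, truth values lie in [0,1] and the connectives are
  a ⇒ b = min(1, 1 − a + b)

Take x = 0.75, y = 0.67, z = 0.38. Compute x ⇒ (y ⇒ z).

0.96

y ⇒ z = min(1, 1 − 0.67 + 0.38) = min(1, 0.71) = 0.71
x ⇒ (y ⇒ z) = min(1, 1 − 0.75 + 0.71) = min(1, 0.96) = 0.96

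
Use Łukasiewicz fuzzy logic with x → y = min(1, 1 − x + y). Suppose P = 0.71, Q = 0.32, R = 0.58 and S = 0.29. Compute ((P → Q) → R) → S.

0.32

P → Q = min(1, 1 − 0.71 + 0.32) = min(1, 0.61) = 0.61
(P → Q) → R = min(1, 1 − 0.61 + 0.58) = min(1, 0.97) = 0.97
((P → Q) → R) → S = min(1, 1 − 0.97 + 0.29) = min(1, 0.32) = 0.32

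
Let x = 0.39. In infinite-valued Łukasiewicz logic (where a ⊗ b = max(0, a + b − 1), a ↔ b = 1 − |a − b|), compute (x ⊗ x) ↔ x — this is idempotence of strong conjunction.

0.61

x ⊗ x = max(0, 0.39 + 0.39 − 1) = max(0, -0.22) = 0.00
(x ⊗ x) ↔ x = 1 − |0.00 − 0.39| = 1 − 0.39 = 0.61
(The value 0.61 < 1 shows this instance is not satisfied; fails in Ł∞ since a ⊗ a = max(0, 2a−1) ≠ a in general.)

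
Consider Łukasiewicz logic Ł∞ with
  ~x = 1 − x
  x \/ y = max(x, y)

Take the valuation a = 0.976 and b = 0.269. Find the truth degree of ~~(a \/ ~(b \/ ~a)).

~a = 1 − 0.976 = 0.024
b \/ ~a = max(0.269, 0.024) = 0.269
~(b \/ ~a) = 1 − 0.269 = 0.731
a \/ ~(b \/ ~a) = max(0.976, 0.731) = 0.976
~(a \/ ~(b \/ ~a)) = 1 − 0.976 = 0.024
~~(a \/ ~(b \/ ~a)) = 1 − 0.024 = 0.976

0.976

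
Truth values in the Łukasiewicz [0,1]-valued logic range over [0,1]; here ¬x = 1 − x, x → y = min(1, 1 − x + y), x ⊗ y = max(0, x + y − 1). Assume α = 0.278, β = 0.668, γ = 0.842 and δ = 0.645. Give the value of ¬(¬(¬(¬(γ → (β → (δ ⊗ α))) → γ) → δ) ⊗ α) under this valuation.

1.000

δ ⊗ α = max(0, 0.645 + 0.278 − 1) = max(0, -0.077) = 0.000
β → (δ ⊗ α) = min(1, 1 − 0.668 + 0.000) = min(1, 0.332) = 0.332
γ → (β → (δ ⊗ α)) = min(1, 1 − 0.842 + 0.332) = min(1, 0.490) = 0.490
¬(γ → (β → (δ ⊗ α))) = 1 − 0.490 = 0.510
¬(γ → (β → (δ ⊗ α))) → γ = min(1, 1 − 0.510 + 0.842) = min(1, 1.332) = 1.000
¬(¬(γ → (β → (δ ⊗ α))) → γ) = 1 − 1.000 = 0.000
¬(¬(γ → (β → (δ ⊗ α))) → γ) → δ = min(1, 1 − 0.000 + 0.645) = min(1, 1.645) = 1.000
¬(¬(¬(γ → (β → (δ ⊗ α))) → γ) → δ) = 1 − 1.000 = 0.000
¬(¬(¬(γ → (β → (δ ⊗ α))) → γ) → δ) ⊗ α = max(0, 0.000 + 0.278 − 1) = max(0, -0.722) = 0.000
¬(¬(¬(¬(γ → (β → (δ ⊗ α))) → γ) → δ) ⊗ α) = 1 − 0.000 = 1.000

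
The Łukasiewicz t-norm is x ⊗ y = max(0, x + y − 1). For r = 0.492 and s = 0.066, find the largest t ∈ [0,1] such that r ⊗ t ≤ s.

The residuum of the Łukasiewicz t-norm gives the supremum: min(1, 1 − 0.492 + 0.066).
1 − 0.492 + 0.066 = 0.574, so t = min(1, 0.574) = 0.574.
Check: 0.492 ⊗ 0.574 = max(0, 0.066) = 0.066 ≤ 0.066.

0.574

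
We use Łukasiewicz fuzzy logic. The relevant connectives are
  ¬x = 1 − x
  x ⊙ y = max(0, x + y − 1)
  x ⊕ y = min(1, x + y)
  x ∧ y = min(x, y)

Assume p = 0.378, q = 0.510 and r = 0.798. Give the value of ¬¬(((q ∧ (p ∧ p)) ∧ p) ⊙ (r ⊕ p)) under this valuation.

0.378

p ∧ p = min(0.378, 0.378) = 0.378
q ∧ (p ∧ p) = min(0.510, 0.378) = 0.378
(q ∧ (p ∧ p)) ∧ p = min(0.378, 0.378) = 0.378
r ⊕ p = min(1, 0.798 + 0.378) = min(1, 1.176) = 1.000
((q ∧ (p ∧ p)) ∧ p) ⊙ (r ⊕ p) = max(0, 0.378 + 1.000 − 1) = max(0, 0.378) = 0.378
¬(((q ∧ (p ∧ p)) ∧ p) ⊙ (r ⊕ p)) = 1 − 0.378 = 0.622
¬¬(((q ∧ (p ∧ p)) ∧ p) ⊙ (r ⊕ p)) = 1 − 0.622 = 0.378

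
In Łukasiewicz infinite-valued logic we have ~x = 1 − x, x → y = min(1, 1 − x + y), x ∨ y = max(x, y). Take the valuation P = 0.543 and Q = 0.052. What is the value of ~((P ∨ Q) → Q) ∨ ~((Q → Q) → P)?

0.491

P ∨ Q = max(0.543, 0.052) = 0.543
(P ∨ Q) → Q = min(1, 1 − 0.543 + 0.052) = min(1, 0.509) = 0.509
~((P ∨ Q) → Q) = 1 − 0.509 = 0.491
Q → Q = min(1, 1 − 0.052 + 0.052) = min(1, 1.000) = 1.000
(Q → Q) → P = min(1, 1 − 1.000 + 0.543) = min(1, 0.543) = 0.543
~((Q → Q) → P) = 1 − 0.543 = 0.457
~((P ∨ Q) → Q) ∨ ~((Q → Q) → P) = max(0.491, 0.457) = 0.491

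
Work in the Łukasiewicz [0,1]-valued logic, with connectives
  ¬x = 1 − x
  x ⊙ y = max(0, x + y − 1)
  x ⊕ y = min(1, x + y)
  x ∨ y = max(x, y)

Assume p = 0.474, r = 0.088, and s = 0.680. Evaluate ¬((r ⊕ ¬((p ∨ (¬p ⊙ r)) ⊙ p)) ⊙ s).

0.320

¬p = 1 − 0.474 = 0.526
¬p ⊙ r = max(0, 0.526 + 0.088 − 1) = max(0, -0.386) = 0.000
p ∨ (¬p ⊙ r) = max(0.474, 0.000) = 0.474
(p ∨ (¬p ⊙ r)) ⊙ p = max(0, 0.474 + 0.474 − 1) = max(0, -0.052) = 0.000
¬((p ∨ (¬p ⊙ r)) ⊙ p) = 1 − 0.000 = 1.000
r ⊕ ¬((p ∨ (¬p ⊙ r)) ⊙ p) = min(1, 0.088 + 1.000) = min(1, 1.088) = 1.000
(r ⊕ ¬((p ∨ (¬p ⊙ r)) ⊙ p)) ⊙ s = max(0, 1.000 + 0.680 − 1) = max(0, 0.680) = 0.680
¬((r ⊕ ¬((p ∨ (¬p ⊙ r)) ⊙ p)) ⊙ s) = 1 − 0.680 = 0.320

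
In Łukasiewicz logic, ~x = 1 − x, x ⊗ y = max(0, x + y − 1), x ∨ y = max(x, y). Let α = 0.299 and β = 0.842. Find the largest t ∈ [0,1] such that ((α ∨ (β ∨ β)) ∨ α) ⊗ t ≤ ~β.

β ∨ β = max(0.842, 0.842) = 0.842
α ∨ (β ∨ β) = max(0.299, 0.842) = 0.842
(α ∨ (β ∨ β)) ∨ α = max(0.842, 0.299) = 0.842
So the left factor is (α ∨ (β ∨ β)) ∨ α = 0.842.
~β = 1 − 0.842 = 0.158
So the right-hand bound is ~β = 0.158.
The residuum of the Łukasiewicz t-norm gives the supremum: min(1, 1 − 0.842 + 0.158).
1 − 0.842 + 0.158 = 0.316, so t = min(1, 0.316) = 0.316.
Check: 0.842 ⊗ 0.316 = max(0, 0.158) = 0.158 ≤ 0.158.

0.316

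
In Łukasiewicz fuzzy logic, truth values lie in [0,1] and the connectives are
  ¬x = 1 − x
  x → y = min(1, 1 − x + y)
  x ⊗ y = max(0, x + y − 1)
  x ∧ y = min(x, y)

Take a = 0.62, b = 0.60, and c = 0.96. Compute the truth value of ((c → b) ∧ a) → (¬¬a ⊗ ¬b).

c → b = min(1, 1 − 0.96 + 0.60) = min(1, 0.64) = 0.64
(c → b) ∧ a = min(0.64, 0.62) = 0.62
¬a = 1 − 0.62 = 0.38
¬¬a = 1 − 0.38 = 0.62
¬b = 1 − 0.60 = 0.40
¬¬a ⊗ ¬b = max(0, 0.62 + 0.40 − 1) = max(0, 0.02) = 0.02
((c → b) ∧ a) → (¬¬a ⊗ ¬b) = min(1, 1 − 0.62 + 0.02) = min(1, 0.40) = 0.40

0.40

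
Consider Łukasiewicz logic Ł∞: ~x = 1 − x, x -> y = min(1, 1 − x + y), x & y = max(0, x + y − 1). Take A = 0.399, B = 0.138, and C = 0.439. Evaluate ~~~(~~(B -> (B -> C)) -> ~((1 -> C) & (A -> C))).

0.439

B -> C = min(1, 1 − 0.138 + 0.439) = min(1, 1.301) = 1.000
B -> (B -> C) = min(1, 1 − 0.138 + 1.000) = min(1, 1.862) = 1.000
~(B -> (B -> C)) = 1 − 1.000 = 0.000
~~(B -> (B -> C)) = 1 − 0.000 = 1.000
1 -> C = min(1, 1 − 1.000 + 0.439) = min(1, 0.439) = 0.439
A -> C = min(1, 1 − 0.399 + 0.439) = min(1, 1.040) = 1.000
(1 -> C) & (A -> C) = max(0, 0.439 + 1.000 − 1) = max(0, 0.439) = 0.439
~((1 -> C) & (A -> C)) = 1 − 0.439 = 0.561
~~(B -> (B -> C)) -> ~((1 -> C) & (A -> C)) = min(1, 1 − 1.000 + 0.561) = min(1, 0.561) = 0.561
~(~~(B -> (B -> C)) -> ~((1 -> C) & (A -> C))) = 1 − 0.561 = 0.439
~~(~~(B -> (B -> C)) -> ~((1 -> C) & (A -> C))) = 1 − 0.439 = 0.561
~~~(~~(B -> (B -> C)) -> ~((1 -> C) & (A -> C))) = 1 − 0.561 = 0.439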